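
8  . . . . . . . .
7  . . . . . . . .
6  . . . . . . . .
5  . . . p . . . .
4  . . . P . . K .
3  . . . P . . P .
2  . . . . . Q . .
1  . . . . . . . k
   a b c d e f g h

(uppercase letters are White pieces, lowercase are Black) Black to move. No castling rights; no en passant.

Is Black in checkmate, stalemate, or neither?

Black to move; black king on h1.
In check: no.
King squares — g1: attacked by Qf2; g2: attacked by Qf2; h2: attacked by Qf2.
Legal moves for Black: none.
Not in check and no legal moves → stalemate.

stalemate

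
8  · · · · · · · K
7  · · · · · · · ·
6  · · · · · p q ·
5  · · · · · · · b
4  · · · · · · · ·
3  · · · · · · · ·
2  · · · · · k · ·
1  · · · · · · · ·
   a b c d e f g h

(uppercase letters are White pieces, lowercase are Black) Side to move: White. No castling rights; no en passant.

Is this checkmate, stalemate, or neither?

White to move; white king on h8.
In check: no.
King squares — g7: attacked by Qg6; h7: attacked by Qg6; g8: attacked by Qg6.
Legal moves for White: none.
Not in check and no legal moves → stalemate.

stalemate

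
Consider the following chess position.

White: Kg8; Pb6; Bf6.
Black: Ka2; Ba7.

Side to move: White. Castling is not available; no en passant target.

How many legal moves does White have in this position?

18

White to move; king on g8.
In check: no.
Legal moves: Kh8, Kf8, Kh7, Kg7, Kf7, Bh8, Bd8, Bg7, Be7, Bg5, Be5, Bh4, Bd4, Bc3, Bb2, Ba1, bxa7, b7.
Count: 18.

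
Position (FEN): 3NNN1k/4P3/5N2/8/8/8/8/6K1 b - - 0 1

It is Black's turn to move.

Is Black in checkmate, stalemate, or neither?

Black to move; black king on h8.
In check: no.
King squares — g7: attacked by Ne8; h7: attacked by Nf6; g8: attacked by Nf6.
Legal moves for Black: none.
Not in check and no legal moves → stalemate.

stalemate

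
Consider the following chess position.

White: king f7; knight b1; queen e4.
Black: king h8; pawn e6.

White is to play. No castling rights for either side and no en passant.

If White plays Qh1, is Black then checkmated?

yes

After Qh1: black king on h8; in check: yes, from the white queen on h1.
King squares — g7: attacked by Kf7; h7: attacked by Qh1; g8: attacked by Kf7.
Black has no legal moves → checkmate.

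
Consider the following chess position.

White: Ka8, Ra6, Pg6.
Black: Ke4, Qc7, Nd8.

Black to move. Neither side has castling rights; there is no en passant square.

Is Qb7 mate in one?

After Qb7: white king on a8; in check: yes, from the black queen on b7.
King squares — a7: attacked by Qb7; b7: attacked by Nd8; b8: attacked by Qb7.
White has no legal moves → checkmate.

yes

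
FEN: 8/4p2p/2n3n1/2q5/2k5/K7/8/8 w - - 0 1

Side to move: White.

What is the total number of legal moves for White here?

White to move; king on a3.
In check: yes, from the black queen on c5.
Legal moves: Ka4, Kb2, Ka2.
Count: 3.

3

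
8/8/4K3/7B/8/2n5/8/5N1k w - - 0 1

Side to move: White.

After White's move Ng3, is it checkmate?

no

After Ng3: black king on h1; in check: yes, from the white knight on g3.
Black has 3 legal replies: Kh2, Kg2, Kg1.
In check but a legal move exists → not checkmate.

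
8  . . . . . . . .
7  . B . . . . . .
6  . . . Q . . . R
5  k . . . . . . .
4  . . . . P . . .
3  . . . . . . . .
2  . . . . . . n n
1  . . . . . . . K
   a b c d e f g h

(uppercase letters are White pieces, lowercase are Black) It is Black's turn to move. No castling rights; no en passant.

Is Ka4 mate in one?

no

After Ka4: white king on h1; in check: no.
White is not in check, so this cannot be checkmate.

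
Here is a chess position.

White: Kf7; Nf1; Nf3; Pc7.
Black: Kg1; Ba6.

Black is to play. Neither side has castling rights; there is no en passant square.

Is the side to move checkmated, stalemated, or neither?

neither

Black to move; black king on g1.
In check: yes, from the white knight on f3.
King squares — f1: available; h1: available; f2: available; g2: available; h2: attacked by Nf1.
Legal moves for Black: Kg2, Kf2, Kh1, Kxf1.
Black is in check but has 4 legal moves → neither.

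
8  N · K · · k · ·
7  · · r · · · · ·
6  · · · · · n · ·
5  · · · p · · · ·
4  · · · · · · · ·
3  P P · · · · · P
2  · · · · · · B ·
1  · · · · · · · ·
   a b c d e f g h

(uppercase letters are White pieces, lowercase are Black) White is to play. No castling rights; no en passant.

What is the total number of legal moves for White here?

White to move; king on c8.
In check: yes, from the black rook on c7.
Legal moves: Kd8, Kb8, Kxc7, Nxc7.
Count: 4.

4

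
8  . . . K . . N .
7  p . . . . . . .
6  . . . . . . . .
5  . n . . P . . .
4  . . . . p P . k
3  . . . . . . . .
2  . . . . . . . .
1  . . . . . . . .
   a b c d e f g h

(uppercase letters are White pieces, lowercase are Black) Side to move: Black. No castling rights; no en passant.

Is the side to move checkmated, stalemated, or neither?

neither

Black to move; black king on h4.
In check: no.
Legal moves for Black: Nc7, Nd6, Nd4, Nc3, Na3, Kh5, Kg4, Kh3, Kg3, a6, e3, a5.
Black has 12 legal moves and is not in check → neither.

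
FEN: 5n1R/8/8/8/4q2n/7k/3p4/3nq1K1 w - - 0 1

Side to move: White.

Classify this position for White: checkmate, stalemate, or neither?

White to move; white king on g1.
In check: yes, from the black queen on e1.
King squares — f1: attacked by Qe1; h1: attacked by Qe1; f2: attacked by Nd1; g2: attacked by Kh3; h2: attacked by Kh3.
Legal moves for White: none.
In check with no legal moves → checkmate.

checkmate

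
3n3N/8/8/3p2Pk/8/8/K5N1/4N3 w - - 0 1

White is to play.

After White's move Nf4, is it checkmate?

no

After Nf4: black king on h5; in check: yes, from the white knight on f4.
Black has 3 legal replies: Kxg5, Kh4, Kg4.
In check but a legal move exists → not checkmate.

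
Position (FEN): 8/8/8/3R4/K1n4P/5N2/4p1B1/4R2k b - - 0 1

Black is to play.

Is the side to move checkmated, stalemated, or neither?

Black to move; black king on h1.
In check: yes, from the white rook on e1 and the white bishop on g2.
Legal moves for Black: Kxg2.
Black is in check but has 1 legal move → neither.

neither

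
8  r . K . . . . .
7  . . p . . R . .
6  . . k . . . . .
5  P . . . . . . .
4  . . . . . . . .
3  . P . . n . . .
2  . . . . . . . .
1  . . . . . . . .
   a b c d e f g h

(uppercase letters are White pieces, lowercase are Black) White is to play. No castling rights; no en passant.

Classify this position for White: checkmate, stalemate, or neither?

checkmate

White to move; white king on c8.
In check: yes, from the black rook on a8.
King squares — b7: attacked by Kc6; c7: attacked by Kc6; d7: attacked by Kc6; b8: attacked by Ra8; d8: attacked by Ra8.
Legal moves for White: none.
In check with no legal moves → checkmate.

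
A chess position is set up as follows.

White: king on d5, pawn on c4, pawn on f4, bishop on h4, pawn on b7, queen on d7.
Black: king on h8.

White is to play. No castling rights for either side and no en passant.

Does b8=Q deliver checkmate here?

After b8=Q: black king on h8; in check: yes, from the white queen on b8.
King squares — g7: attacked by Qd7; h7: attacked by Qd7; g8: attacked by Qb8.
Black has no legal moves → checkmate.

yes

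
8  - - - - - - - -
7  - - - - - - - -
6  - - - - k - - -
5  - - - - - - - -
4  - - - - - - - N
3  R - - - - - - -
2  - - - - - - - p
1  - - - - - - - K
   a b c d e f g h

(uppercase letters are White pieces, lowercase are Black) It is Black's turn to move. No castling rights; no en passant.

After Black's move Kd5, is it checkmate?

no

After Kd5: white king on h1; in check: no.
White is not in check, so this cannot be checkmate.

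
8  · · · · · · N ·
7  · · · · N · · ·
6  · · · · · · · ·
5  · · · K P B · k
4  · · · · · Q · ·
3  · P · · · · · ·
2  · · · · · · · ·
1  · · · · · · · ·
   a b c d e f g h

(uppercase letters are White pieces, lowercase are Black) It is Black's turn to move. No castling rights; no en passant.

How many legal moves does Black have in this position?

Black to move; king on h5.
In check: no.
Legal moves: none.
Count: 0.

0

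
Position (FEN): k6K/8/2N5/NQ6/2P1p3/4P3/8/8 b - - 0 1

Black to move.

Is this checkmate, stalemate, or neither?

Black to move; black king on a8.
In check: no.
King squares — a7: attacked by Nc6; b7: attacked by Na5; b8: attacked by Qb5.
Legal moves for Black: none.
Not in check and no legal moves → stalemate.

stalemate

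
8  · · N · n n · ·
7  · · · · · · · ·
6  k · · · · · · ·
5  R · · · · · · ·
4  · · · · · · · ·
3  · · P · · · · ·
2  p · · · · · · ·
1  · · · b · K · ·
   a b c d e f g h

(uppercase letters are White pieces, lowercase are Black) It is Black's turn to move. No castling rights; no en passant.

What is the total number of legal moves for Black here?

2

Black to move; king on a6.
In check: yes, from the white rook on a5.
Legal moves: Kb7, Kxa5.
Count: 2.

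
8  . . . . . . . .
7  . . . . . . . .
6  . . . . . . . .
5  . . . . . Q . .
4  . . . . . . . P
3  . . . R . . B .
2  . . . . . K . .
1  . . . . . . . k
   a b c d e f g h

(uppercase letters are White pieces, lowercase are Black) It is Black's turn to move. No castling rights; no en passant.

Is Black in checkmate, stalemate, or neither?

stalemate

Black to move; black king on h1.
In check: no.
King squares — g1: attacked by Kf2; g2: attacked by Kf2; h2: attacked by Bg3.
Legal moves for Black: none.
Not in check and no legal moves → stalemate.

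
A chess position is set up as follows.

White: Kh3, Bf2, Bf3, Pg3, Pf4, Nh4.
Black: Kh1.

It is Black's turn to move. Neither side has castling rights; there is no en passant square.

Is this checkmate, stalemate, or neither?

checkmate

Black to move; black king on h1.
In check: yes, from the white bishop on f3.
King squares — g1: attacked by Bf2; g2: attacked by Bf3; h2: attacked by Kh3.
Legal moves for Black: none.
In check with no legal moves → checkmate.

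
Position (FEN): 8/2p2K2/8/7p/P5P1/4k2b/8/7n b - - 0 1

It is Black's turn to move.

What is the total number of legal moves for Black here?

17

Black to move; king on e3.
In check: no.
Legal moves: Bxg4, Bg2, Bf1, Kf4, Ke4, Kd4, Kf3, Kd3, Kf2, Ke2, Kd2, Ng3, Nf2, hxg4, c6, h4, c5.
Count: 17.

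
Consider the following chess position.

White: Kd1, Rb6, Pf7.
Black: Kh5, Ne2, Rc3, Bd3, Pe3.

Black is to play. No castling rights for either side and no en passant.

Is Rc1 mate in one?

yes

After Rc1: white king on d1; in check: yes, from the black rook on c1.
King squares — c1: attacked by Ne2; e1: attacked by Rc1; c2: attacked by Rc1; d2: attacked by Pe3; e2: attacked by Bd3.
White has no legal moves → checkmate.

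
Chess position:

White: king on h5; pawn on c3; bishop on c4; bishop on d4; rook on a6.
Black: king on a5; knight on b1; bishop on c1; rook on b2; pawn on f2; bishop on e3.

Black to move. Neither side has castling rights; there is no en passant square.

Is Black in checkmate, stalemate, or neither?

Black to move; black king on a5.
In check: yes, from the white rook on a6.
King squares — a4: attacked by Ra6; b4: attacked by Pc3; b5: attacked by Bc4; a6: attacked by Bc4; b6: attacked by Bd4.
Legal moves for Black: none.
In check with no legal moves → checkmate.

checkmate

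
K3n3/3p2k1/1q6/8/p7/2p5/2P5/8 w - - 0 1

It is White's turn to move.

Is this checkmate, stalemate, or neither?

White to move; white king on a8.
In check: no.
King squares — a7: attacked by Qb6; b7: attacked by Qb6; b8: attacked by Qb6.
Legal moves for White: none.
Not in check and no legal moves → stalemate.

stalemate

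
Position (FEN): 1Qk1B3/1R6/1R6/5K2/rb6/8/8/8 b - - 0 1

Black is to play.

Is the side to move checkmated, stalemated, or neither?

Black to move; black king on c8.
In check: yes, from the white queen on b8.
King squares — b7: attacked by Rb6; c7: attacked by Rb7; d7: attacked by Rb7; b8: attacked by Rb7; d8: attacked by Qb8.
Legal moves for Black: none.
In check with no legal moves → checkmate.

checkmate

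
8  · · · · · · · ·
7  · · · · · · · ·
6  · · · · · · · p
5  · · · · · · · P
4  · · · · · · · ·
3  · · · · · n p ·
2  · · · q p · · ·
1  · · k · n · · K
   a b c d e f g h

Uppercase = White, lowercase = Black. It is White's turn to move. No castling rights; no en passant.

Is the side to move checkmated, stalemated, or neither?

White to move; white king on h1.
In check: no.
King squares — g1: attacked by Nf3; g2: attacked by Ne1; h2: attacked by Nf3.
Legal moves for White: none.
Not in check and no legal moves → stalemate.

stalemate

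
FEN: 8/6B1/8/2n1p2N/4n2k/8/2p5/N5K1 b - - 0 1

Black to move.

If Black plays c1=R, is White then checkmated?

After c1=R: white king on g1; in check: yes, from the black rook on c1.
White has 2 legal replies: Kh2, Kg2.
In check but a legal move exists → not checkmate.

no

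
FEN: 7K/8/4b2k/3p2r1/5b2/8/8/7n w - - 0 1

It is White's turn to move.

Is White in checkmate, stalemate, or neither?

White to move; white king on h8.
In check: no.
King squares — g7: attacked by Rg5; h7: attacked by Kh6; g8: attacked by Rg5.
Legal moves for White: none.
Not in check and no legal moves → stalemate.

stalemate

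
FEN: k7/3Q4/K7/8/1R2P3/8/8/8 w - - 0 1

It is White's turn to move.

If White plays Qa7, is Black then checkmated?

After Qa7: black king on a8; in check: yes, from the white queen on a7.
King squares — a7: attacked by Ka6; b7: attacked by Rb4; b8: attacked by Rb4.
Black has no legal moves → checkmate.

yes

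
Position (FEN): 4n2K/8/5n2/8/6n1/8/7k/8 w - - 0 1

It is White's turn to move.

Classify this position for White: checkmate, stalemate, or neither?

stalemate

White to move; white king on h8.
In check: no.
King squares — g7: attacked by Ne8; h7: attacked by Nf6; g8: attacked by Nf6.
Legal moves for White: none.
Not in check and no legal moves → stalemate.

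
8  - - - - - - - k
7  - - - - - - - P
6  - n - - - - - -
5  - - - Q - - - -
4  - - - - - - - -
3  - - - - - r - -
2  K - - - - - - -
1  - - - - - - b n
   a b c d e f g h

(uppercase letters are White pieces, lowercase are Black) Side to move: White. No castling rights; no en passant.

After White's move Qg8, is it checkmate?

After Qg8: black king on h8; in check: yes, from the white queen on g8.
King squares — g7: attacked by Qg8; h7: attacked by Qg8; g8: attacked by Ph7.
Black has no legal moves → checkmate.

yes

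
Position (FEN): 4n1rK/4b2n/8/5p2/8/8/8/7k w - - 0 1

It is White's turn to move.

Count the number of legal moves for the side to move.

White to move; king on h8.
In check: yes, from the black rook on g8.
Legal moves: Kxg8, Kxh7.
Count: 2.

2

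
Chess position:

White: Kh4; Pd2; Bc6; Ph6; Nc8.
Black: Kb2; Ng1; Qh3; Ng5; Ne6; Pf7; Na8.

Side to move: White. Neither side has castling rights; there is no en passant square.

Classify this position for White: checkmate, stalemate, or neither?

White to move; white king on h4.
In check: yes, from the black queen on h3.
King squares — g3: attacked by Qh3; h3: attacked by Ng1; g4: attacked by Qh3; g5: attacked by Ne6; h5: attacked by Qh3.
Legal moves for White: none.
In check with no legal moves → checkmate.

checkmate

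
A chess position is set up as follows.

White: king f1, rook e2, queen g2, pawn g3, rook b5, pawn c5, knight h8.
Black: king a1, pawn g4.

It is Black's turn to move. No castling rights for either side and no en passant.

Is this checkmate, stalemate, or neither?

Black to move; black king on a1.
In check: no.
King squares — b1: attacked by Rb5; a2: attacked by Re2; b2: attacked by Re2.
Legal moves for Black: none.
Not in check and no legal moves → stalemate.

stalemate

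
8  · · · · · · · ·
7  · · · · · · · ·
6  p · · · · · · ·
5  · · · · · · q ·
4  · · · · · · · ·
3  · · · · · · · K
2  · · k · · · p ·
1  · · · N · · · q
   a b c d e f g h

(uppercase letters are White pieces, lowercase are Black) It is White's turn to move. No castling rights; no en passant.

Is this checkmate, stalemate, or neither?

checkmate

White to move; white king on h3.
In check: yes, from the black queen on h1.
King squares — g2: attacked by Qh1; h2: attacked by Qh1; g3: attacked by Qg5; g4: attacked by Qg5; h4: attacked by Qh1.
Legal moves for White: none.
In check with no legal moves → checkmate.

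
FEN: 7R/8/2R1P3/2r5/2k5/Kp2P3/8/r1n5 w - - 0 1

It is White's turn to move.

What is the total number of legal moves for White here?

1

White to move; king on a3.
In check: yes, from the black rook on a1.
Legal moves: Kb2.
Count: 1.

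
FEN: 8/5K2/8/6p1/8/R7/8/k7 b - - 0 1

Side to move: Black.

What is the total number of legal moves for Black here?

2

Black to move; king on a1.
In check: yes, from the white rook on a3.
Legal moves: Kb2, Kb1.
Count: 2.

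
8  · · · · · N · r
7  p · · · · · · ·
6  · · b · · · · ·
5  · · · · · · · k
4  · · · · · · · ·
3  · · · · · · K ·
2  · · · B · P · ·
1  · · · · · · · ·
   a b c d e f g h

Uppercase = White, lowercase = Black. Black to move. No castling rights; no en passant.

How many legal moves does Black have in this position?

Black to move; king on h5.
In check: no.
Legal moves: Rg8+, Rxf8, Rh7, Rh6, Be8, Ba8, Bd7, Bb7, Bd5, Bb5, Be4, Ba4, Bf3, Bg2, Bh1, a6, a5.
Count: 17.

17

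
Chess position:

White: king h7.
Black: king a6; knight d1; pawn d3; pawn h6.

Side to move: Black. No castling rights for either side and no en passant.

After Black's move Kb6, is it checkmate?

After Kb6: white king on h7; in check: no.
White is not in check, so this cannot be checkmate.

no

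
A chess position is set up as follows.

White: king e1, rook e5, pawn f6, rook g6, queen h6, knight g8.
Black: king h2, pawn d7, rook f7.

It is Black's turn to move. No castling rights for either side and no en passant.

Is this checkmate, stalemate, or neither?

checkmate

Black to move; black king on h2.
In check: yes, from the white queen on h6.
King squares — g1: attacked by Rg6; h1: attacked by Qh6; g2: attacked by Rg6; g3: attacked by Rg6; h3: attacked by Qh6.
Legal moves for Black: none.
In check with no legal moves → checkmate.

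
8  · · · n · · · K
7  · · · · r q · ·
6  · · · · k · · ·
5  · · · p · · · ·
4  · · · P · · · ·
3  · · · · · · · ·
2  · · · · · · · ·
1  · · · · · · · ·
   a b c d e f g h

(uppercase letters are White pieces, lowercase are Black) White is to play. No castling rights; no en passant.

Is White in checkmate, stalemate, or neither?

White to move; white king on h8.
In check: no.
King squares — g7: attacked by Qf7; h7: attacked by Qf7; g8: attacked by Qf7.
Legal moves for White: none.
Not in check and no legal moves → stalemate.

stalemate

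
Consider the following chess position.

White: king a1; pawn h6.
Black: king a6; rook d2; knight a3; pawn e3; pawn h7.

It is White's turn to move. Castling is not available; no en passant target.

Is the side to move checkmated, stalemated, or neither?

stalemate

White to move; white king on a1.
In check: no.
King squares — b1: attacked by Na3; a2: attacked by Rd2; b2: attacked by Rd2.
Legal moves for White: none.
Not in check and no legal moves → stalemate.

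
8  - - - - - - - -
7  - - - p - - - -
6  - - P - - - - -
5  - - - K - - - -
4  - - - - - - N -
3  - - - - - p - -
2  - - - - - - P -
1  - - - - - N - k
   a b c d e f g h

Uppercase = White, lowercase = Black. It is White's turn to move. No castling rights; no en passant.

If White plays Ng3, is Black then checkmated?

After Ng3: black king on h1; in check: yes, from the white knight on g3.
Black has 2 legal replies: Kxg2, Kg1.
In check but a legal move exists → not checkmate.

no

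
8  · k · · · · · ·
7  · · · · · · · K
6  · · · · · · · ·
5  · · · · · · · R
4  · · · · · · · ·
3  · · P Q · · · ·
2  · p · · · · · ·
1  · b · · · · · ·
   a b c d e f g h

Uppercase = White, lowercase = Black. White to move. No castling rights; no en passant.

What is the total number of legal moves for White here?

23

White to move; king on h7.
In check: no.
Legal moves: Kh8, Kg8, Kg7, Kh6, Kg6, Rh6, Rg5, Rf5, Re5, Rd5, Rc5, Rb5+, Ra5, Rh4, Rh3, Rh2, Rh1, Qg6, Qf5, Qe4, Qc2, Qxb1, c4.
Count: 23.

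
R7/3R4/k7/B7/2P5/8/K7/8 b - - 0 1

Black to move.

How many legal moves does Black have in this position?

0

Black to move; king on a6.
In check: yes, from the white rook on a8.
Legal moves: none.
Count: 0.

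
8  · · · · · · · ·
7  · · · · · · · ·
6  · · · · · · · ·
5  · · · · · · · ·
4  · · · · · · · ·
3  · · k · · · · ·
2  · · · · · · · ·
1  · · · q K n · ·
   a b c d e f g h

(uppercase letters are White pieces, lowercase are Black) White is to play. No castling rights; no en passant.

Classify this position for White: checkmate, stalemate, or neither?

neither

White to move; white king on e1.
In check: yes, from the black queen on d1.
Legal moves for White: Kf2, Kxd1.
White is in check but has 2 legal moves → neither.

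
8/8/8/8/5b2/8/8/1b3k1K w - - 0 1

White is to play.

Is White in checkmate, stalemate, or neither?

stalemate

White to move; white king on h1.
In check: no.
King squares — g1: attacked by Kf1; g2: attacked by Kf1; h2: attacked by Bf4.
Legal moves for White: none.
Not in check and no legal moves → stalemate.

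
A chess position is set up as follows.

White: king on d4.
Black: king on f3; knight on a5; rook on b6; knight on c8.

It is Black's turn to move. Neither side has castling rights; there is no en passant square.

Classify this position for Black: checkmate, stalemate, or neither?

neither

Black to move; black king on f3.
In check: no.
Legal moves for Black include: Ne7, Na7, Nd6, Rb8, Rb7, Rh6, Rg6, Rf6, Re6, Rd6+, Rc6, Ra6, Rb5, Rb4+, Rb3, Rb2, Rb1, Nb7, ... (list truncated; more exist).
Black has legal moves and is not in check → neither.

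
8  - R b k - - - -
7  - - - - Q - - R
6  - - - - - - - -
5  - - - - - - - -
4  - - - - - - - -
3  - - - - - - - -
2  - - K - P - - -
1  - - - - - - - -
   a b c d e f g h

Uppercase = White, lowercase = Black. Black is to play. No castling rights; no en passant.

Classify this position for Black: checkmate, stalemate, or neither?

checkmate

Black to move; black king on d8.
In check: yes, from the white queen on e7.
King squares — c7: attacked by Qe7; d7: attacked by Qe7; e7: attacked by Rh7; c8: own bishop; e8: attacked by Qe7.
Legal moves for Black: none.
In check with no legal moves → checkmate.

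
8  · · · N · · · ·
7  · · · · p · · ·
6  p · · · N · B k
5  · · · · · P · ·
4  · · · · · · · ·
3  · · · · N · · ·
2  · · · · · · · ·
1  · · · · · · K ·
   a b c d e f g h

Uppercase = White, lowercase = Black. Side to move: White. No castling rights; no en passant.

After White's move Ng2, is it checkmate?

After Ng2: black king on h6; in check: no.
Black is not in check, so this cannot be checkmate.

no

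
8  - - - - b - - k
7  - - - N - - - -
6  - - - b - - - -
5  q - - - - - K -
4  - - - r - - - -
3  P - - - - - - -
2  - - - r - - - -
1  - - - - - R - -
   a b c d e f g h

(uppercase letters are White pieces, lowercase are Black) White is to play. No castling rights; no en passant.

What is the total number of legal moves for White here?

5

White to move; king on g5.
In check: yes, from the black queen on a5.
Legal moves: Kh6, Kf6, Ne5, Nc5, Rf5.
Count: 5.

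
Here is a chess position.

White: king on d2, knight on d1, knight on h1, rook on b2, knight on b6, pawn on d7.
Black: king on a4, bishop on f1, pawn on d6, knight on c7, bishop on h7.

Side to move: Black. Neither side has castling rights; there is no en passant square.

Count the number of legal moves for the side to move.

2

Black to move; king on a4.
In check: yes, from the white knight on b6.
Legal moves: Ka5, Ka3.
Count: 2.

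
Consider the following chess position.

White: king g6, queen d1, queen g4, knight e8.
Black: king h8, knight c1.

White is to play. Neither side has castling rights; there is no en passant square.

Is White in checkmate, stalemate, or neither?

White to move; white king on g6.
In check: no.
Legal moves for White include: Ng7, Nc7, Nf6, Nd6, Kf7, Kh6, Kf6, Kh5, Kg5, Kf5, Qc8, Qgd7, Qe6, Qh5+, Qg5, Qf5, Qh4+, Qf4, ... (list truncated; more exist).
White has legal moves and is not in check → neither.

neither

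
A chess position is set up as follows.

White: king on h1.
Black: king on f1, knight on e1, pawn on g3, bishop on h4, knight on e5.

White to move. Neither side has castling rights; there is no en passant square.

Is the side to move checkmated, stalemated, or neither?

White to move; white king on h1.
In check: no.
King squares — g1: attacked by Kf1; g2: attacked by Ne1; h2: attacked by Pg3.
Legal moves for White: none.
Not in check and no legal moves → stalemate.

stalemate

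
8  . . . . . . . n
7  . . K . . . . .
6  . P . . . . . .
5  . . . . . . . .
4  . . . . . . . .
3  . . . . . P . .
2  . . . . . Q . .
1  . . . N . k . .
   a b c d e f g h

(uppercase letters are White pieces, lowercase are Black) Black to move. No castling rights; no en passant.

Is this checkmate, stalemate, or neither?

Black to move; black king on f1.
In check: yes, from the white queen on f2.
King squares — e1: attacked by Qf2; g1: attacked by Qf2; e2: attacked by Qf2; f2: attacked by Nd1; g2: attacked by Qf2.
Legal moves for Black: none.
In check with no legal moves → checkmate.

checkmate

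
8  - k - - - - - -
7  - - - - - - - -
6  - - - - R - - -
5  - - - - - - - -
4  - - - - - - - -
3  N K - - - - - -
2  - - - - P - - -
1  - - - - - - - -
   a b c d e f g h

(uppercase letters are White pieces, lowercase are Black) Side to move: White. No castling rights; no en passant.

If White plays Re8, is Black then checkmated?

no

After Re8: black king on b8; in check: yes, from the white rook on e8.
Black has 3 legal replies: Kc7, Kb7, Ka7.
In check but a legal move exists → not checkmate.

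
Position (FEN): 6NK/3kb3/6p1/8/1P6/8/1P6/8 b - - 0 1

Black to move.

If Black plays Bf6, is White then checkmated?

After Bf6: white king on h8; in check: yes, from the black bishop on f6.
White has 2 legal replies: Kh7, Nxf6+.
In check but a legal move exists → not checkmate.

no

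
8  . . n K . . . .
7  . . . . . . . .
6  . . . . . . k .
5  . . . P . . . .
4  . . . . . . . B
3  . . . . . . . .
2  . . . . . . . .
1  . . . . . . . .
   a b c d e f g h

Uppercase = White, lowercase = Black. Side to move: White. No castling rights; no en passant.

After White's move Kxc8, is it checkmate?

After Kxc8: black king on g6; in check: no.
Black is not in check, so this cannot be checkmate.

no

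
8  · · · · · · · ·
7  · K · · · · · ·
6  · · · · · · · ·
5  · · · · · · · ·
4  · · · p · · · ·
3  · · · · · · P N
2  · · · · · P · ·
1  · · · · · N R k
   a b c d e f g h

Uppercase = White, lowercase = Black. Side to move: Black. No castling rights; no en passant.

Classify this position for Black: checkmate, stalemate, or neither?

checkmate

Black to move; black king on h1.
In check: yes, from the white rook on g1.
King squares — g1: attacked by Nh3; g2: attacked by Rg1; h2: attacked by Nf1.
Legal moves for Black: none.
In check with no legal moves → checkmate.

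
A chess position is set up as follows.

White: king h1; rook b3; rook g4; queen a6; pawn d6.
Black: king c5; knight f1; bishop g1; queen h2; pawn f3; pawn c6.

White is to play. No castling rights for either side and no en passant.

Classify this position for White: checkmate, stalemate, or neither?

checkmate

White to move; white king on h1.
In check: yes, from the black queen on h2.
King squares — g1: attacked by Qh2; g2: attacked by Qh2; h2: attacked by Nf1.
Legal moves for White: none.
In check with no legal moves → checkmate.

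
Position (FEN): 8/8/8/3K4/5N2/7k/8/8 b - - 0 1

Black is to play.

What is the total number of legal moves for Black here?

4

Black to move; king on h3.
In check: yes, from the white knight on f4.
Legal moves: Kh4, Kg4, Kg3, Kh2.
Count: 4.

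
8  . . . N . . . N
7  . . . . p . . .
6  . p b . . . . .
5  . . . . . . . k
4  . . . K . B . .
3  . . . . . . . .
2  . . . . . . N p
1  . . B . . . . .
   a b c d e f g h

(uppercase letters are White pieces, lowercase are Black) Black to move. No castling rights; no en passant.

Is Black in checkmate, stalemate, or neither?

neither

Black to move; black king on h5.
In check: no.
Legal moves for Black: Be8, Ba8, Bd7, Bb7, Bd5, Bb5, Be4, Ba4, Bf3, Bxg2, Kg4, e6, b5, h1=Q, h1=R, h1=B, h1=N, e5+.
Black has 18 legal moves and is not in check → neither.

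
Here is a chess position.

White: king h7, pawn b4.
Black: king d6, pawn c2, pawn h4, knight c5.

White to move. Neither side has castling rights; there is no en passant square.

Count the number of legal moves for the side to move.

White to move; king on h7.
In check: no.
Legal moves: Kh8, Kg8, Kg7, Kh6, Kg6, bxc5+, b5.
Count: 7.

7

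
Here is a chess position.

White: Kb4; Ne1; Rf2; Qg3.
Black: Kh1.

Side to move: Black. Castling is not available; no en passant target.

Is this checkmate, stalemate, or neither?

stalemate

Black to move; black king on h1.
In check: no.
King squares — g1: attacked by Qg3; g2: attacked by Ne1; h2: attacked by Rf2.
Legal moves for Black: none.
Not in check and no legal moves → stalemate.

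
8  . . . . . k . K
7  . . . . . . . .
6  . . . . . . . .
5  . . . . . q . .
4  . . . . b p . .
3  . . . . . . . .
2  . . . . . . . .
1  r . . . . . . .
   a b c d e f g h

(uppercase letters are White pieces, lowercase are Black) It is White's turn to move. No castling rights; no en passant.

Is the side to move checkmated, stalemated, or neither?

stalemate

White to move; white king on h8.
In check: no.
King squares — g7: attacked by Kf8; h7: attacked by Qf5; g8: attacked by Kf8.
Legal moves for White: none.
Not in check and no legal moves → stalemate.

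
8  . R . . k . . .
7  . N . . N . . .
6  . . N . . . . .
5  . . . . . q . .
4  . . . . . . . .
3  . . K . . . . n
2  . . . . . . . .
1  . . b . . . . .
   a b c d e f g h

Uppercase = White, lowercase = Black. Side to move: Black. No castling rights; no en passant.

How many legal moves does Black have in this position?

Black to move; king on e8.
In check: yes, from the white rook on b8.
Legal moves: Kf7, Kd7, Qc8.
Count: 3.

3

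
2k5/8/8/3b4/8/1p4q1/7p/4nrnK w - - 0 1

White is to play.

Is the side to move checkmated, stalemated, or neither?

checkmate

White to move; white king on h1.
In check: yes, from the black bishop on d5.
King squares — g1: attacked by Rf1; g2: attacked by Ne1; h2: attacked by Qg3.
Legal moves for White: none.
In check with no legal moves → checkmate.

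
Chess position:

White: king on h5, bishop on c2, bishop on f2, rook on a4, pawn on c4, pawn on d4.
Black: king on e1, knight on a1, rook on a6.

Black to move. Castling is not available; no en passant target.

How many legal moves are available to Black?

4

Black to move; king on e1.
In check: yes, from the white bishop on f2.
Legal moves: Kxf2, Ke2, Kd2, Kf1.
Count: 4.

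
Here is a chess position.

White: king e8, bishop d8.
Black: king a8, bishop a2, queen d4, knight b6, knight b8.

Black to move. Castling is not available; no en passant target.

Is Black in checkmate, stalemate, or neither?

neither

Black to move; black king on a8.
In check: no.
Legal moves for Black include: N8d7, Nc6, Na6, Kb7, Ka7, Nc8, N6d7, Nd5, Nc4, Na4, Qh8+, Qxd8+, Qg7, Qd7+, Qf6, Qd6, Qe5+, Qd5, ... (list truncated; more exist).
Black has legal moves and is not in check → neither.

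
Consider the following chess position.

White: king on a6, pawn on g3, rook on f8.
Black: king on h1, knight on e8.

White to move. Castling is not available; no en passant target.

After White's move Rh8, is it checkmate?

After Rh8: black king on h1; in check: yes, from the white rook on h8.
Black has 2 legal replies: Kg2, Kg1.
In check but a legal move exists → not checkmate.

no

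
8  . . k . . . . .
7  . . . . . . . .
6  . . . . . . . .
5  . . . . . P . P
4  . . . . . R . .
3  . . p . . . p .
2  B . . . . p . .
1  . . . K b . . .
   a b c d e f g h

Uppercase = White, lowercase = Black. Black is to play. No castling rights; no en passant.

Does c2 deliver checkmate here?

no

After c2: white king on d1; in check: yes, from the black pawn on c2.
White has 3 legal replies: Ke2, Kxc2, Kc1.
In check but a legal move exists → not checkmate.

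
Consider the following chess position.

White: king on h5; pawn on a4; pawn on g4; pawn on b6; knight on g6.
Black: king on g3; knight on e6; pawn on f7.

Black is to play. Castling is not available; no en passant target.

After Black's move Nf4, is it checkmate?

no

After Nf4: white king on h5; in check: yes, from the black knight on f4.
White has 3 legal replies: Kh6, Kg5, Nxf4.
In check but a legal move exists → not checkmate.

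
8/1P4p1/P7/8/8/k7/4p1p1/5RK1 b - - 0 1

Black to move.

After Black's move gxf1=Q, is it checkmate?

no

After gxf1=Q: white king on g1; in check: yes, from the black queen on f1.
White has 1 legal reply: Kh2.
In check but a legal move exists → not checkmate.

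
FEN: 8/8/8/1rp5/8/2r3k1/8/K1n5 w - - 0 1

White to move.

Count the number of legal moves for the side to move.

White to move; king on a1.
In check: no.
Legal moves: none.
Count: 0.

0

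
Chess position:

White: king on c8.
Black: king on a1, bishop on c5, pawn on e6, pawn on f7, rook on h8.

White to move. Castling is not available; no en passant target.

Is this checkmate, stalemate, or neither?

White to move; white king on c8.
In check: yes, from the black rook on h8.
King squares — b7: available; c7: available; d7: available; b8: attacked by Rh8; d8: attacked by Rh8.
Legal moves for White: Kd7, Kc7, Kb7.
White is in check but has 3 legal moves → neither.

neither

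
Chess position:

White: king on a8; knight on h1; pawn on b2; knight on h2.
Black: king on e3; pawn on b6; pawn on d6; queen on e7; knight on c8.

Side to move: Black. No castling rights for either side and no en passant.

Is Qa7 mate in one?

After Qa7: white king on a8; in check: yes, from the black queen on a7.
King squares — a7: attacked by Nc8; b7: attacked by Qa7; b8: attacked by Qa7.
White has no legal moves → checkmate.

yes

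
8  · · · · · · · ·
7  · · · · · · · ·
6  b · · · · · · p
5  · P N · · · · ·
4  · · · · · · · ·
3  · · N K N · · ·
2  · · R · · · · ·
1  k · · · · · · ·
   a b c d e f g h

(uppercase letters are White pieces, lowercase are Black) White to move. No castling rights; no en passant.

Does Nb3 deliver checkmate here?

yes

After Nb3: black king on a1; in check: yes, from the white knight on b3.
King squares — b1: attacked by Nc3; a2: attacked by Rc2; b2: attacked by Rc2.
Black has no legal moves → checkmate.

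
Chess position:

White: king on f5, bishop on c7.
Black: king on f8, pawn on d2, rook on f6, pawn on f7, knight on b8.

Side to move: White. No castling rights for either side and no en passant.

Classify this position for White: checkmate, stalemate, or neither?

neither

White to move; white king on f5.
In check: yes, from the black rook on f6.
Legal moves for White: Kxf6, Kg5, Ke5, Kg4, Ke4.
White is in check but has 5 legal moves → neither.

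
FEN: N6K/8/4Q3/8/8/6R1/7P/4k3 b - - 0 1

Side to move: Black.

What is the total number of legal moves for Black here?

Black to move; king on e1.
In check: yes, from the white queen on e6.
Legal moves: Kf2, Kd2, Kf1, Kd1.
Count: 4.

4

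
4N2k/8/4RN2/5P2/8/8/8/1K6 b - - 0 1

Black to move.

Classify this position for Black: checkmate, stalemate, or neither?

Black to move; black king on h8.
In check: no.
King squares — g7: attacked by Ne8; h7: attacked by Nf6; g8: attacked by Nf6.
Legal moves for Black: none.
Not in check and no legal moves → stalemate.

stalemate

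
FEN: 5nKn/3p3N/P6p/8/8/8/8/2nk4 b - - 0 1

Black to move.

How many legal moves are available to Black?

Black to move; king on d1.
In check: no.
Legal moves: Nf7, Nhg6, Nxh7, Nfg6, Ne6, Ke2, Kd2, Kc2, Ke1, Nd3, Nb3, Ne2, Na2, d6, h5, d5.
Count: 16.

16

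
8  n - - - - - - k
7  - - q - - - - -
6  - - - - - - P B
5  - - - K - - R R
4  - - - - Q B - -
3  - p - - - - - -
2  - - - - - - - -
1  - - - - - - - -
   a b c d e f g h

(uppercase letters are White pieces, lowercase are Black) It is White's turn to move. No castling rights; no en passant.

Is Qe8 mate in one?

yes

After Qe8: black king on h8; in check: yes, from the white queen on e8.
King squares — g7: attacked by Bh6; h7: attacked by Pg6; g8: attacked by Qe8.
Black has no legal moves → checkmate.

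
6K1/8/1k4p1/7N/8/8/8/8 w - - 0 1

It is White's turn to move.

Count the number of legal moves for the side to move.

9

White to move; king on g8.
In check: no.
Legal moves: Kh8, Kf8, Kh7, Kg7, Kf7, Ng7, Nf6, Nf4, Ng3.
Count: 9.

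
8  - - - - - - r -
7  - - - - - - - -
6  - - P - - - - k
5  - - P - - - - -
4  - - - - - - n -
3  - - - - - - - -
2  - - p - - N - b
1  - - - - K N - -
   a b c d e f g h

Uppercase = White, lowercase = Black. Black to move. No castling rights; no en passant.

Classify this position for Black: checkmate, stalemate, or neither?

Black to move; black king on h6.
In check: no.
Legal moves for Black include: Rh8, Rf8, Re8+, Rd8, Rc8, Rb8, Ra8, Rg7, Rg6, Rg5, Kh7, Kg7, Kg6, Kh5, Kg5, Nf6, Ne5, Ne3, ... (list truncated; more exist).
Black has legal moves and is not in check → neither.

neither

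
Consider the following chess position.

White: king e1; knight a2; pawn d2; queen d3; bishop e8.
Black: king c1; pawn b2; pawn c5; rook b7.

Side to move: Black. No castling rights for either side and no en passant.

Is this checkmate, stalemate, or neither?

checkmate

Black to move; black king on c1.
In check: yes, from the white knight on a2.
King squares — b1: attacked by Qd3; d1: attacked by Ke1; b2: own pawn; c2: attacked by Qd3; d2: attacked by Ke1.
Legal moves for Black: none.
In check with no legal moves → checkmate.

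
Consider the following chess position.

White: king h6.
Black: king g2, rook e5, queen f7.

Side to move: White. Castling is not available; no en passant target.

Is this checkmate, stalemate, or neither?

White to move; white king on h6.
In check: no.
King squares — g5: attacked by Re5; h5: attacked by Re5; g6: attacked by Qf7; g7: attacked by Qf7; h7: attacked by Qf7.
Legal moves for White: none.
Not in check and no legal moves → stalemate.

stalemate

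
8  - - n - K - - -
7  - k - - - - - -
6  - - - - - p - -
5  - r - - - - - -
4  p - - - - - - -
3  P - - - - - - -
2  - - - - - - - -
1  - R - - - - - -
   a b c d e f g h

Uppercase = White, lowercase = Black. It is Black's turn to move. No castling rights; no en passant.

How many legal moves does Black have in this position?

Black to move; king on b7.
In check: no.
Legal moves: Ne7, Na7, Nd6+, Nb6, Kb8, Ka8, Kc7, Ka7, Kc6, Kb6, Ka6, Rb6, Rb4, Rb3, Rb2, Rxb1, f5.
Count: 17.

17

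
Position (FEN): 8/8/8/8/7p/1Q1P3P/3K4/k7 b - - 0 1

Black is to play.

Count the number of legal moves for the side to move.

Black to move; king on a1.
In check: no.
Legal moves: none.
Count: 0.

0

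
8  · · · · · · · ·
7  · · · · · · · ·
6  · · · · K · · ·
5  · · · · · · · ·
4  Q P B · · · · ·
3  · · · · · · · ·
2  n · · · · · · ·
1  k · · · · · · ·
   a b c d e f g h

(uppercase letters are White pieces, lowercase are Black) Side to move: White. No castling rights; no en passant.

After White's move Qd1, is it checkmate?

no

After Qd1: black king on a1; in check: yes, from the white queen on d1.
Black has 2 legal replies: Kb2, Nc1.
In check but a legal move exists → not checkmate.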